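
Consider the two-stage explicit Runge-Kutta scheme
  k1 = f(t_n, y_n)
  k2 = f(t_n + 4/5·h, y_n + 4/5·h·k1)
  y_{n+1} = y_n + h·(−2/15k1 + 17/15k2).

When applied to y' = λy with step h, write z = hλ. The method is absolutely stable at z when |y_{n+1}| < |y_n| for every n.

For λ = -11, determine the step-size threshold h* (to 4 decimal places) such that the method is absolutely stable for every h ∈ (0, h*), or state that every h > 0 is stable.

On y'=λy, z=hλ:
  k1=λy_n ⇒ h·k1=z·y_n;  k2=λ(1+4/5z)y_n ⇒ h·k2=z(1+4/5z)y_n
  y_{n+1}/y_n = 1 − 2/15z + 17/15z(1+4/5z) = 1 + z + 68/75z²
  ⇒ R(z) = 1 + z + 68/75z².

Solve |R(x)|<1 on ℝ⁻.
x=-0.42: |R|=0.7399
R=1: x+68/75x²=0 ⇒ x=−75/68=-1.1029; min R=1−1/(4·68/75)=0.7243>−1
Confirm numerically:
  x=-1.004: |R|=0.90993 <1
  x=-0.922: |R|=0.84874 <1
  x=-0.667: |R|=0.73637 <1
  x=-0.514: |R|=0.72554 <1
  x=-1.600: |R|=1.72107 >1
  x=-1.283: |R|=1.20945 >1
  x=-1.181: |R|=1.08358 >1
Interval (-1.1029, 0).

(-1.1029,0); λ=-11 ⇒ h* = (75/68)/11 = 0.1003.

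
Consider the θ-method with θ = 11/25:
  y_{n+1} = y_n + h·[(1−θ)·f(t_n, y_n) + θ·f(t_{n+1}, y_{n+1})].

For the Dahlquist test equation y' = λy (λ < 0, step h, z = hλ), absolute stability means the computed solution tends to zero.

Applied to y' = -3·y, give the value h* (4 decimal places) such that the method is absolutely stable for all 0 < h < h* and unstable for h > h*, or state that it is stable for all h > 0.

(-16.6667,0); λ=-3 ⇒ h* = (50/3)/3 = 5.5556.

Test eqn y'=λy, z=hλ:
  y_{n+1} = y_n + z·[14/25·y_n + 11/25·y_{n+1}] ⇒ (1 − 11/25z)y_{n+1} = (1 + 14/25z)y_n
  ⇒ R(z) = (1 + 14/25z)/(1 − 11/25z).

Solve |R(x)|<1 on ℝ⁻.
x=-1: |R|=0.3056
R=−1: 1+14/25x = −1+11/25x ⇒ -3/25x=2 ⇒ x=2/(-3/25)=-16.6667
Confirm numerically:
  x=-15.627: |R|=0.98416 <1
  x=-14.337: |R|=0.96175 <1
  x=-13.573: |R|=0.94675 <1
  x=-10.162: |R|=0.85734 <1
  x=-17.131: |R|=1.00653 >1
  x=-17.062: |R|=1.00558 >1
So |R|<1 on (-16.6667, 0).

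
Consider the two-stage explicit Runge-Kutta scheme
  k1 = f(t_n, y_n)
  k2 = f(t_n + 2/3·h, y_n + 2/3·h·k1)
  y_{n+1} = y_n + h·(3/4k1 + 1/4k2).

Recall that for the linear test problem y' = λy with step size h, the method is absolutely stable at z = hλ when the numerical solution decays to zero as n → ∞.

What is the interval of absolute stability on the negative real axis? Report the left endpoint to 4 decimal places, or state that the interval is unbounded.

With y'=λy (z=hλ):
  k1=λy_n ⇒ h·k1=z·y_n;  k2=λ(1+2/3z)y_n ⇒ h·k2=z(1+2/3z)y_n
  y_{n+1}/y_n = 1 + 3/4z + 1/4z(1+2/3z) = 1 + z + 1/6z²
  so R(z) = 1 + z + 1/6z².

Solve |R(x)|<1 on ℝ⁻.
x=-0.73: |R|=0.3588
R=1: x+1/6x²=0 ⇒ x=−6=-6.0000; min R=1−1/(4·1/6)=-0.5000>−1
Confirm numerically:
  x=-5.871: |R|=0.87377 <1
  x=-5.511: |R|=0.55085 <1
  x=-4.811: |R|=0.04662 <1
  x=-6.142: |R|=1.14536 >1
  x=-6.089: |R|=1.09032 >1
  x=-6.028: |R|=1.02813 >1
So |R|<1 on (-6.0000, 0).

(-6.0000, 0).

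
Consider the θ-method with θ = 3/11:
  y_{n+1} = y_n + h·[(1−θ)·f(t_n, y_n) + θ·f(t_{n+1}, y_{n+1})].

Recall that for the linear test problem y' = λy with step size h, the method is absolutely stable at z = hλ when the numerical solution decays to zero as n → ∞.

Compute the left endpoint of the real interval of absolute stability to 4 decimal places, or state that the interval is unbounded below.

On y'=λy, z=hλ:
  y_{n+1} = y_n + z·[8/11·y_n + 3/11·y_{n+1}] ⇒ (1 − 3/11z)y_{n+1} = (1 + 8/11z)y_n
  so R(z) = (1 + 8/11z)/(1 − 3/11z).

Need |R(x)|<1, x<0.
x=-1.37: |R|=0.0026
R=−1: 1+8/11x = −1+3/11x ⇒ -5/11x=2 ⇒ x=2/(-5/11)=-4.4000
Confirm numerically:
  x=-3.384: |R|=0.75983 <1
  x=-3.284: |R|=0.73240 <1
  x=-3.278: |R|=0.73073 <1
  x=-2.745: |R|=0.56979 <1
  x=-4.969: |R|=1.10982 >1
  x=-4.732: |R|=1.06588 >1
  x=-4.715: |R|=1.06264 >1
Interval (-4.4000, 0).

left endpoint -4.4000.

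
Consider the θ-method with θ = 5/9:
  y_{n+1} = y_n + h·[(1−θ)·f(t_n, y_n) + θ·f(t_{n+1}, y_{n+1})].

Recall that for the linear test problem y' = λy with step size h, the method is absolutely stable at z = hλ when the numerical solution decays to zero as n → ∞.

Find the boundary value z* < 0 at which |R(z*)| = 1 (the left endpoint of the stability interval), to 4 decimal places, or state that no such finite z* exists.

(−∞, 0) — no finite endpoint.

Set f=λy, z=hλ:
  y_{n+1} = y_n + z·[4/9·y_n + 5/9·y_{n+1}] ⇒ (1 − 5/9z)y_{n+1} = (1 + 4/9z)y_n
  R(z) = (1 + 4/9z)/(1 − 5/9z).

Find x<0 with |R(x)|<1.
x=-1.68: |R|=0.1310
x=-2: |R|=0.0526
x=-10: |R|=0.5254
x=-100: |R|=0.7682
θ=5/9≥1/2 ⇒ |1+4/9x|<|1−5/9x| ∀x<0 ⇒ unbounded interval.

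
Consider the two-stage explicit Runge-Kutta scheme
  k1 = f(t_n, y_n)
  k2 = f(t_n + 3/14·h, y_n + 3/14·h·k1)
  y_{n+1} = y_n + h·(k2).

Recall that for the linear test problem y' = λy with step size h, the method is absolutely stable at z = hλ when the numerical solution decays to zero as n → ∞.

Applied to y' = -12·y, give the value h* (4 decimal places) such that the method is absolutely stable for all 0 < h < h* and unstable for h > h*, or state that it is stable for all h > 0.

(-4.6667,0); λ=-12 ⇒ h* = (14/3)/12 = 0.3889.

On y'=λy, z=hλ:
  k1=λy_n ⇒ h·k1=z·y_n;  k2=λ(1+3/14z)y_n ⇒ h·k2=z(1+3/14z)y_n
  y_{n+1}/y_n = 1 + z(1+3/14z) = 1 + z + 3/14z²
  Hence R(z) = 1 + z + 3/14z².

Need |R(x)|<1, x<0.
x=-1.41: |R|=0.0160
R=1: x+3/14x²=0 ⇒ x=−14/3=-4.6667; min R=1−1/(4·3/14)=-0.1667>−1
Confirm numerically:
  x=-4.279: |R|=0.64454 <1
  x=-4.114: |R|=0.51278 <1
  x=-3.610: |R|=0.18259 <1
  x=-3.459: |R|=0.10486 <1
  x=-5.046: |R|=1.41017 >1
  x=-4.705: |R|=1.03865 >1
So |R|<1 on (-4.6667, 0).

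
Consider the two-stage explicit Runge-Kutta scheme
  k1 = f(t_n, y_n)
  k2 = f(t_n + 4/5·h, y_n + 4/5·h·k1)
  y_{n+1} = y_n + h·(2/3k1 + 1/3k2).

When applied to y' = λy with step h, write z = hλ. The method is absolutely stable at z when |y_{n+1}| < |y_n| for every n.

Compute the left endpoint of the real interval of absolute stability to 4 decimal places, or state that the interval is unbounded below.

Test eqn y'=λy, z=hλ:
  k1=λy_n ⇒ h·k1=z·y_n;  k2=λ(1+4/5z)y_n ⇒ h·k2=z(1+4/5z)y_n
  y_{n+1}/y_n = 1 + 2/3z + 1/3z(1+4/5z) = 1 + z + 4/15z²
  so R(z) = 1 + z + 4/15z².

Boundary: |R(x)|=1, x<0.
x=-1.78: |R|=0.0649
R=1: x+4/15x²=0 ⇒ x=−15/4=-3.7500; min R=1−1/(4·4/15)=0.0625>−1
Confirm numerically:
  x=-3.665: |R|=0.91693 <1
  x=-2.603: |R|=0.20383 <1
  x=-1.870: |R|=0.06251 <1
  x=-1.660: |R|=0.07483 <1
  x=-4.216: |R|=1.52391 >1
  x=-4.128: |R|=1.41610 >1
  x=-4.016: |R|=1.28487 >1
Stable set (-3.7500, 0).

left endpoint -3.7500.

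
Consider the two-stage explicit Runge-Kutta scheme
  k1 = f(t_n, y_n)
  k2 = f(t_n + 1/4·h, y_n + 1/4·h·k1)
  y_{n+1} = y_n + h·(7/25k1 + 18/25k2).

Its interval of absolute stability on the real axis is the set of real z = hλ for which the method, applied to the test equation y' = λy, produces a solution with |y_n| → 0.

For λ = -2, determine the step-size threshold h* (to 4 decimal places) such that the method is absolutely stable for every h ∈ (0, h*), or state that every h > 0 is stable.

(-5.5556,0); λ=-2 ⇒ h* = (50/9)/2 = 2.7778.

On y'=λy, z=hλ:
  k1=λy_n ⇒ h·k1=z·y_n;  k2=λ(1+1/4z)y_n ⇒ h·k2=z(1+1/4z)y_n
  y_{n+1}/y_n = 1 + 7/25z + 18/25z(1+1/4z) = 1 + z + 9/50z²
  so R(z) = 1 + z + 9/50z².

Solve |R(x)|<1 on ℝ⁻.
x=-1.5: |R|=0.0950
R=1: x+9/50x²=0 ⇒ x=−50/9=-5.5556; min R=1−1/(4·9/50)=-0.3889>−1
Confirm numerically:
  x=-5.289: |R|=0.74623 <1
  x=-4.243: |R|=0.00245 <1
  x=-3.669: |R|=0.24592 <1
  x=-3.015: |R|=0.37876 <1
  x=-6.143: |R|=1.64956 >1
  x=-5.760: |R|=1.21197 >1
So |R|<1 on (-5.5556, 0).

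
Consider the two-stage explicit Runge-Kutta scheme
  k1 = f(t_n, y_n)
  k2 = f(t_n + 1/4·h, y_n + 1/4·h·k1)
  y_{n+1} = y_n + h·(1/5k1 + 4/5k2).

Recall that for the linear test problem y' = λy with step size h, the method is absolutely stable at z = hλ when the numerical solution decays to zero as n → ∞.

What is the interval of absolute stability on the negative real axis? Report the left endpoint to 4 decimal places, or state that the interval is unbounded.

(-5.0000, 0).

With y'=λy (z=hλ):
  k1=λy_n ⇒ h·k1=z·y_n;  k2=λ(1+1/4z)y_n ⇒ h·k2=z(1+1/4z)y_n
  y_{n+1}/y_n = 1 + 1/5z + 4/5z(1+1/4z) = 1 + z + 1/5z²
  ⇒ R(z) = 1 + z + 1/5z².

Need |R(x)|<1, x<0.
x=-1.71: |R|=0.1252
R=1: x+1/5x²=0 ⇒ x=−5=-5.0000; min R=1−1/(4·1/5)=-0.2500>−1
Confirm numerically:
  x=-4.860: |R|=0.86392 <1
  x=-4.385: |R|=0.46065 <1
  x=-3.348: |R|=0.10618 <1
  x=-5.436: |R|=1.47402 >1
  x=-5.379: |R|=1.40773 >1
  x=-5.370: |R|=1.39738 >1
Stable set (-5.0000, 0).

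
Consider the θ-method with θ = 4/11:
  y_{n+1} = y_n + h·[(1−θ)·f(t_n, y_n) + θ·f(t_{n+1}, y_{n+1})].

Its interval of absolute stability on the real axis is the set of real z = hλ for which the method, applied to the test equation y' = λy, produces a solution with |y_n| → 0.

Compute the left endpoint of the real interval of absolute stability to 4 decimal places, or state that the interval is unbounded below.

On y'=λy, z=hλ:
  y_{n+1} = y_n + z·[7/11·y_n + 4/11·y_{n+1}] ⇒ (1 − 4/11z)y_{n+1} = (1 + 7/11z)y_n
  ⇒ R(z) = (1 + 7/11z)/(1 − 4/11z).

Solve |R(x)|<1 on ℝ⁻.
x=-1.59: |R|=0.0075
R=−1: 1+7/11x = −1+4/11x ⇒ -3/11x=2 ⇒ x=2/(-3/11)=-7.3333
Confirm numerically:
  x=-6.373: |R|=0.92105 <1
  x=-6.167: |R|=0.90190 <1
  x=-5.583: |R|=0.84246 <1
  x=-7.685: |R|=1.02528 >1
  x=-7.674: |R|=1.02451 >1
  x=-7.472: |R|=1.01017 >1
Interval (-7.3333, 0).

z* = -7.3333.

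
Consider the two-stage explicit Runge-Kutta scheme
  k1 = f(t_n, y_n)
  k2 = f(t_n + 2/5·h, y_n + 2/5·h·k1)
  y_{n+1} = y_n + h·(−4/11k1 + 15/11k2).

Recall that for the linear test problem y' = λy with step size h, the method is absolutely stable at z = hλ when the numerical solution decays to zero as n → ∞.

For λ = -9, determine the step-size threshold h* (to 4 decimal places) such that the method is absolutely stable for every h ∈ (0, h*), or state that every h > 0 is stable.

Set f=λy, z=hλ:
  k1=λy_n ⇒ h·k1=z·y_n;  k2=λ(1+2/5z)y_n ⇒ h·k2=z(1+2/5z)y_n
  y_{n+1}/y_n = 1 − 4/11z + 15/11z(1+2/5z) = 1 + z + 6/11z²
  Hence R(z) = 1 + z + 6/11z².

Boundary: |R(x)|=1, x<0.
x=-1.24: |R|=0.5987
R=1: x+6/11x²=0 ⇒ x=−11/6=-1.8333; min R=1−1/(4·6/11)=0.5417>−1
Confirm numerically:
  x=-1.779: |R|=0.94728 <1
  x=-1.631: |R|=0.82000 <1
  x=-1.481: |R|=0.71538 <1
  x=-1.356: |R|=0.64695 <1
  x=-2.227: |R|=1.47820 >1
  x=-2.095: |R|=1.29901 >1
  x=-1.865: |R|=1.03221 >1
Interval (-1.8333, 0).

(-1.8333,0); λ=-9 ⇒ h* = (11/6)/9 = 0.2037.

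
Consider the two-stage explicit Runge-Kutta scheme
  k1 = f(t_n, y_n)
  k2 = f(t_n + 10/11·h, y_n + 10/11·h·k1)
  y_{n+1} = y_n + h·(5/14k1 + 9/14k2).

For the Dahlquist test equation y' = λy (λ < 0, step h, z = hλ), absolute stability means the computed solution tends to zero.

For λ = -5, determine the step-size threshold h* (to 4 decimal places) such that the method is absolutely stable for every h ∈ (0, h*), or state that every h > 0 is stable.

(-1.7111,0); λ=-5 ⇒ h* = (77/45)/5 = 0.3422.

With y'=λy (z=hλ):
  k1=λy_n ⇒ h·k1=z·y_n;  k2=λ(1+10/11z)y_n ⇒ h·k2=z(1+10/11z)y_n
  y_{n+1}/y_n = 1 + 5/14z + 9/14z(1+10/11z) = 1 + z + 45/77z²
  ⇒ R(z) = 1 + z + 45/77z².

Need |R(x)|<1, x<0.
x=-1.58: |R|=0.8789
R=1: x+45/77x²=0 ⇒ x=−77/45=-1.7111; min R=1−1/(4·45/77)=0.5722>−1
Confirm numerically:
  x=-1.441: |R|=0.77253 <1
  x=-1.157: |R|=0.62533 <1
  x=-1.146: |R|=0.62152 <1
  x=-1.011: |R|=0.58634 <1
  x=-2.083: |R|=1.45271 >1
  x=-1.796: |R|=1.08910 >1
Stable set (-1.7111, 0).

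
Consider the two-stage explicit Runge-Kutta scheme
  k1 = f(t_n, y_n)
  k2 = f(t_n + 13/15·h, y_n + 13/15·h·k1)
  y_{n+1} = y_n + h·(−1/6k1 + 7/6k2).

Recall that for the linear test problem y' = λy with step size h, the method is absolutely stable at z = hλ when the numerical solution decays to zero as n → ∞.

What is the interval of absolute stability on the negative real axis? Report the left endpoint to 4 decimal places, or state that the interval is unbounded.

Set f=λy, z=hλ:
  k1=λy_n ⇒ h·k1=z·y_n;  k2=λ(1+13/15z)y_n ⇒ h·k2=z(1+13/15z)y_n
  y_{n+1}/y_n = 1 − 1/6z + 7/6z(1+13/15z) = 1 + z + 91/90z²
  ⇒ R(z) = 1 + z + 91/90z².

Boundary: |R(x)|=1, x<0.
x=-0.41: |R|=0.7600
R=1: x+91/90x²=0 ⇒ x=−90/91=-0.9890; min R=1−1/(4·91/90)=0.7527>−1
Confirm numerically:
  x=-0.925: |R|=0.94013 <1
  x=-0.910: |R|=0.92730 <1
  x=-0.486: |R|=0.75282 <1
  x=-1.276: |R|=1.37027 >1
  x=-1.061: |R|=1.07723 >1
Stable set (-0.9890, 0).

z∈(-0.9890,0).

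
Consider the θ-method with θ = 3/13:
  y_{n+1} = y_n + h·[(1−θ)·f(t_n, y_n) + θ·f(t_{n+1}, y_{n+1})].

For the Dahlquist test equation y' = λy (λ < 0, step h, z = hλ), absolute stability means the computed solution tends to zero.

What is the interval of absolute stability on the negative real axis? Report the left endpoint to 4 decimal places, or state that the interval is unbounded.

z∈(-3.7143,0).

Test eqn y'=λy, z=hλ:
  y_{n+1} = y_n + z·[10/13·y_n + 3/13·y_{n+1}] ⇒ (1 − 3/13z)y_{n+1} = (1 + 10/13z)y_n
  R(z) = (1 + 10/13z)/(1 − 3/13z).

Solve |R(x)|<1 on ℝ⁻.
x=-1.32: |R|=0.0118
R=−1: 1+10/13x = −1+3/13x ⇒ -7/13x=2 ⇒ x=2/(-7/13)=-3.7143
Confirm numerically:
  x=-3.614: |R|=0.97056 <1
  x=-3.349: |R|=0.88905 <1
  x=-2.117: |R|=0.42220 <1
  x=-1.976: |R|=0.35714 <1
  x=-4.309: |R|=1.16057 >1
  x=-4.238: |R|=1.14257 >1
  x=-3.930: |R|=1.06091 >1
Interval (-3.7143, 0).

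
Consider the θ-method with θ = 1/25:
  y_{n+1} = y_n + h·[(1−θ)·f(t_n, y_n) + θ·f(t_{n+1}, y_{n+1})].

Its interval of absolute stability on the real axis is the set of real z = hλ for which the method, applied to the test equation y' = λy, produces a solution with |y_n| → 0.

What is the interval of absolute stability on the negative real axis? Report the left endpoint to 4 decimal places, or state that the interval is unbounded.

Set f=λy, z=hλ:
  y_{n+1} = y_n + z·[24/25·y_n + 1/25·y_{n+1}] ⇒ (1 − 1/25z)y_{n+1} = (1 + 24/25z)y_n
  ⇒ R(z) = (1 + 24/25z)/(1 − 1/25z).

Need |R(x)|<1, x<0.
x=-0.31: |R|=0.6938
R=−1: 1+24/25x = −1+1/25x ⇒ -23/25x=2 ⇒ x=2/(-23/25)=-2.1739
Confirm numerically:
  x=-1.562: |R|=0.47015 <1
  x=-1.383: |R|=0.31050 <1
  x=-1.342: |R|=0.27363 <1
  x=-2.317: |R|=1.12047 >1
  x=-2.294: |R|=1.10119 >1
Stable set (-2.1739, 0).

z∈(-2.1739,0).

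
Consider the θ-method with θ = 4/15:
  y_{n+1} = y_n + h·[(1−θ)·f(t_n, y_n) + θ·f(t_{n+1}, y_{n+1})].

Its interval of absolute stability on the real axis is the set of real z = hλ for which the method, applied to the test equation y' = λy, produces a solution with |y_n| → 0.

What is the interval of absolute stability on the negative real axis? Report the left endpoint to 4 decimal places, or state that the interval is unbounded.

Test eqn y'=λy, z=hλ:
  y_{n+1} = y_n + z·[11/15·y_n + 4/15·y_{n+1}] ⇒ (1 − 4/15z)y_{n+1} = (1 + 11/15z)y_n
  R(z) = (1 + 11/15z)/(1 − 4/15z).

Solve |R(x)|<1 on ℝ⁻.
x=-1.34: |R|=0.0128
R=−1: 1+11/15x = −1+4/15x ⇒ -7/15x=2 ⇒ x=2/(-7/15)=-4.2857
Confirm numerically:
  x=-2.315: |R|=0.43137 <1
  x=-2.163: |R|=0.37177 <1
  x=-2.007: |R|=0.30732 <1
  x=-4.865: |R|=1.11767 >1
  x=-4.847: |R|=1.11425 >1
  x=-4.519: |R|=1.04937 >1
So |R|<1 on (-4.2857, 0).

z∈(-4.2857,0).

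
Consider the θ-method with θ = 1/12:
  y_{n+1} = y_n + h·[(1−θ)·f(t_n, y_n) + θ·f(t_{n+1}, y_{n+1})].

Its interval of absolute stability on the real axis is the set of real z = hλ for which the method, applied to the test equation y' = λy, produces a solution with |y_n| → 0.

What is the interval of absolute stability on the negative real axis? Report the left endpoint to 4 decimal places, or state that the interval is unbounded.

Set f=λy, z=hλ:
  y_{n+1} = y_n + z·[11/12·y_n + 1/12·y_{n+1}] ⇒ (1 − 1/12z)y_{n+1} = (1 + 11/12z)y_n
  so R(z) = (1 + 11/12z)/(1 − 1/12z).

Boundary: |R(x)|=1, x<0.
x=-1.5: |R|=0.3333
R=−1: 1+11/12x = −1+1/12x ⇒ -5/6x=2 ⇒ x=2/(-5/6)=-2.4000
Confirm numerically:
  x=-2.292: |R|=0.92443 <1
  x=-2.130: |R|=0.80892 <1
  x=-2.026: |R|=0.73335 <1
  x=-1.439: |R|=0.28492 <1
  x=-2.863: |R|=1.31151 >1
  x=-2.668: |R|=1.18271 >1
  x=-2.617: |R|=1.14846 >1
Interval (-2.4000, 0).

(-2.4000, 0).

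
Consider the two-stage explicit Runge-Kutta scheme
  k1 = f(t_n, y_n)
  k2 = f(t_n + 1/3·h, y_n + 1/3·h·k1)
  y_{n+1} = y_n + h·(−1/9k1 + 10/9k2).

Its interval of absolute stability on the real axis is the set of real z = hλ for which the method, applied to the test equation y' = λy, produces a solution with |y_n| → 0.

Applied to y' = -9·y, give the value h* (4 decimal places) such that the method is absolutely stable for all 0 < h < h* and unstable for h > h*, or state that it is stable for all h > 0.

On y'=λy, z=hλ:
  k1=λy_n ⇒ h·k1=z·y_n;  k2=λ(1+1/3z)y_n ⇒ h·k2=z(1+1/3z)y_n
  y_{n+1}/y_n = 1 − 1/9z + 10/9z(1+1/3z) = 1 + z + 10/27z²
  Hence R(z) = 1 + z + 10/27z².

Find x<0 with |R(x)|<1.
x=-1.75: |R|=0.3843
R=1: x+10/27x²=0 ⇒ x=−27/10=-2.7000; min R=1−1/(4·10/27)=0.3250>−1
Confirm numerically:
  x=-2.409: |R|=0.74036 <1
  x=-2.329: |R|=0.67998 <1
  x=-2.218: |R|=0.60405 <1
  x=-1.266: |R|=0.32761 <1
  x=-3.124: |R|=1.49058 >1
  x=-2.966: |R|=1.29221 >1
  x=-2.757: |R|=1.05820 >1
Stable set (-2.7000, 0).

(-2.7000,0); λ=-9 ⇒ h* = (27/10)/9 = 0.3000.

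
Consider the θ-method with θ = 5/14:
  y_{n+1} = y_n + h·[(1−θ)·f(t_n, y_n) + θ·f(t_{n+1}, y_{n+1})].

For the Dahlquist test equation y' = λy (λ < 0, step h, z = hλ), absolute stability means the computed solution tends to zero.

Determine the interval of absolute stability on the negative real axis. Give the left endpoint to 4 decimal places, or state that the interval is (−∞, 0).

Test eqn y'=λy, z=hλ:
  y_{n+1} = y_n + z·[9/14·y_n + 5/14·y_{n+1}] ⇒ (1 − 5/14z)y_{n+1} = (1 + 9/14z)y_n
  Hence R(z) = (1 + 9/14z)/(1 − 5/14z).

Find x<0 with |R(x)|<1.
x=-0.39: |R|=0.6577
R=−1: 1+9/14x = −1+5/14x ⇒ -2/7x=2 ⇒ x=2/(-2/7)=-7.0000
Confirm numerically:
  x=-6.829: |R|=0.98579 <1
  x=-6.741: |R|=0.97828 <1
  x=-6.598: |R|=0.96578 <1
  x=-5.371: |R|=0.84051 <1
  x=-7.225: |R|=1.01796 >1
  x=-7.111: |R|=1.00896 >1
Interval (-7.0000, 0).

z∈(-7.0000,0).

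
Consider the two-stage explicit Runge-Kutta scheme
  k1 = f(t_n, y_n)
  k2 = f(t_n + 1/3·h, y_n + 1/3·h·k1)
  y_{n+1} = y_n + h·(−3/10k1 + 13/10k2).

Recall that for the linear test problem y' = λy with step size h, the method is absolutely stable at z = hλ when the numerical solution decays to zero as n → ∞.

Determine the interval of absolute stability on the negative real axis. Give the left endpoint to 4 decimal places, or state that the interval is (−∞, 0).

(-2.3077, 0).

With y'=λy (z=hλ):
  k1=λy_n ⇒ h·k1=z·y_n;  k2=λ(1+1/3z)y_n ⇒ h·k2=z(1+1/3z)y_n
  y_{n+1}/y_n = 1 − 3/10z + 13/10z(1+1/3z) = 1 + z + 13/30z²
  so R(z) = 1 + z + 13/30z².

Need |R(x)|<1, x<0.
x=-0.97: |R|=0.4377
R=1: x+13/30x²=0 ⇒ x=−30/13=-2.3077; min R=1−1/(4·13/30)=0.4231>−1
Confirm numerically:
  x=-1.976: |R|=0.71598 <1
  x=-1.572: |R|=0.49885 <1
  x=-1.360: |R|=0.44149 <1
  x=-1.008: |R|=0.43229 <1
  x=-2.765: |R|=1.54793 >1
  x=-2.466: |R|=1.16917 >1
So |R|<1 on (-2.3077, 0).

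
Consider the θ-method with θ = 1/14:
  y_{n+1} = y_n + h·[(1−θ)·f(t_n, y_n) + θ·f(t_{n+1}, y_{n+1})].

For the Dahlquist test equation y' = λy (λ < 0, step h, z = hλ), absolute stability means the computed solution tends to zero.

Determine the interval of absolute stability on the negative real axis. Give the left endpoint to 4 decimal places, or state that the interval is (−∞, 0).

Test eqn y'=λy, z=hλ:
  y_{n+1} = y_n + z·[13/14·y_n + 1/14·y_{n+1}] ⇒ (1 − 1/14z)y_{n+1} = (1 + 13/14z)y_n
  so R(z) = (1 + 13/14z)/(1 − 1/14z).

Boundary: |R(x)|=1, x<0.
x=-0.79: |R|=0.2522
R=−1: 1+13/14x = −1+1/14x ⇒ -6/7x=2 ⇒ x=2/(-6/7)=-2.3333
Confirm numerically:
  x=-1.695: |R|=0.51195 <1
  x=-1.461: |R|=0.32294 <1
  x=-1.229: |R|=0.12982 <1
  x=-2.850: |R|=1.36795 >1
  x=-2.558: |R|=1.16282 >1
  x=-2.529: |R|=1.14205 >1
Stable set (-2.3333, 0).

(-2.3333, 0).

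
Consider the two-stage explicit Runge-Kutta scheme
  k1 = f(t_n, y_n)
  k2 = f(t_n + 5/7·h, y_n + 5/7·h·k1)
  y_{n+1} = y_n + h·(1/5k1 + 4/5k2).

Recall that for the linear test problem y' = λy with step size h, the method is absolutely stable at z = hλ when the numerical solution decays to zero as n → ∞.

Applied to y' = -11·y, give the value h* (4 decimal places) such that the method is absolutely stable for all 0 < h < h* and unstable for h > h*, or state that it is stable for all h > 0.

(-1.7500,0); λ=-11 ⇒ h* = (7/4)/11 = 0.1591.

On y'=λy, z=hλ:
  k1=λy_n ⇒ h·k1=z·y_n;  k2=λ(1+5/7z)y_n ⇒ h·k2=z(1+5/7z)y_n
  y_{n+1}/y_n = 1 + 1/5z + 4/5z(1+5/7z) = 1 + z + 4/7z²
  ⇒ R(z) = 1 + z + 4/7z².

Solve |R(x)|<1 on ℝ⁻.
x=-1.01: |R|=0.5729
R=1: x+4/7x²=0 ⇒ x=−7/4=-1.7500; min R=1−1/(4·4/7)=0.5625>−1
Confirm numerically:
  x=-1.614: |R|=0.87457 <1
  x=-1.535: |R|=0.81141 <1
  x=-1.267: |R|=0.65031 <1
  x=-2.233: |R|=1.61631 >1
  x=-1.827: |R|=1.08039 >1
Stable set (-1.7500, 0).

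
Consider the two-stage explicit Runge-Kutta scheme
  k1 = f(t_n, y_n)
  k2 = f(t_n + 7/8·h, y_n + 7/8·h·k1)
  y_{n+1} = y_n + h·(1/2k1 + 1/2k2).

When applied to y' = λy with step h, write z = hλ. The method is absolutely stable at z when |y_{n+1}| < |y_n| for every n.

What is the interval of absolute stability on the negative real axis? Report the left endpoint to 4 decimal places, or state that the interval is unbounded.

Test eqn y'=λy, z=hλ:
  k1=λy_n ⇒ h·k1=z·y_n;  k2=λ(1+7/8z)y_n ⇒ h·k2=z(1+7/8z)y_n
  y_{n+1}/y_n = 1 + 1/2z + 1/2z(1+7/8z) = 1 + z + 7/16z²
  ⇒ R(z) = 1 + z + 7/16z².

Need |R(x)|<1, x<0.
x=-1.48: |R|=0.4783
R=1: x+7/16x²=0 ⇒ x=−16/7=-2.2857; min R=1−1/(4·7/16)=0.4286>−1
Confirm numerically:
  x=-1.500: |R|=0.48438 <1
  x=-1.137: |R|=0.42859 <1
  x=-1.125: |R|=0.42871 <1
  x=-2.840: |R|=1.68870 >1
  x=-2.781: |R|=1.60261 >1
  x=-2.680: |R|=1.46230 >1
So |R|<1 on (-2.2857, 0).

(-2.2857, 0).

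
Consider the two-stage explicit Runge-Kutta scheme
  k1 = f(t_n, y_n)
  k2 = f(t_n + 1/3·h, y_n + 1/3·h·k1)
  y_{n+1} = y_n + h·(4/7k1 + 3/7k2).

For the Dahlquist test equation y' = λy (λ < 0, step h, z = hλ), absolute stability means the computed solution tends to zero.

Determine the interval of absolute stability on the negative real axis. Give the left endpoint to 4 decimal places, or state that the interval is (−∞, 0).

(-7.0000, 0).

Test eqn y'=λy, z=hλ:
  k1=λy_n ⇒ h·k1=z·y_n;  k2=λ(1+1/3z)y_n ⇒ h·k2=z(1+1/3z)y_n
  y_{n+1}/y_n = 1 + 4/7z + 3/7z(1+1/3z) = 1 + z + 1/7z²
  R(z) = 1 + z + 1/7z².

Find x<0 with |R(x)|<1.
x=-1.6: |R|=0.2343
R=1: x+1/7x²=0 ⇒ x=−7=-7.0000; min R=1−1/(4·1/7)=-0.7500>−1
Confirm numerically:
  x=-5.787: |R|=0.00280 <1
  x=-4.541: |R|=0.59519 <1
  x=-2.939: |R|=0.70504 <1
  x=-7.329: |R|=1.34446 >1
  x=-7.229: |R|=1.23649 >1
  x=-7.092: |R|=1.09321 >1
Stable set (-7.0000, 0).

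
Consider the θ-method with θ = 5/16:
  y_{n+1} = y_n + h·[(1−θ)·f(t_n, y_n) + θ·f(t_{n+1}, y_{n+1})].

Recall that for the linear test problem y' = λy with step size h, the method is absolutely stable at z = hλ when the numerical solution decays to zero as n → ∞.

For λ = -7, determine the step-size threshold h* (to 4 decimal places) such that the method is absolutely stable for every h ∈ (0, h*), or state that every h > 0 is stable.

Test eqn y'=λy, z=hλ:
  y_{n+1} = y_n + z·[11/16·y_n + 5/16·y_{n+1}] ⇒ (1 − 5/16z)y_{n+1} = (1 + 11/16z)y_n
  R(z) = (1 + 11/16z)/(1 − 5/16z).

Boundary: |R(x)|=1, x<0.
x=-0.99: |R|=0.2439
R=−1: 1+11/16x = −1+5/16x ⇒ -3/8x=2 ⇒ x=2/(-3/8)=-5.3333
Confirm numerically:
  x=-4.257: |R|=0.82679 <1
  x=-3.230: |R|=0.60747 <1
  x=-2.378: |R|=0.36422 <1
  x=-5.867: |R|=1.07063 >1
  x=-5.862: |R|=1.07001 >1
  x=-5.472: |R|=1.01919 >1
Stable set (-5.3333, 0).

(-5.3333,0); λ=-7 ⇒ h* = (16/3)/7 = 0.7619.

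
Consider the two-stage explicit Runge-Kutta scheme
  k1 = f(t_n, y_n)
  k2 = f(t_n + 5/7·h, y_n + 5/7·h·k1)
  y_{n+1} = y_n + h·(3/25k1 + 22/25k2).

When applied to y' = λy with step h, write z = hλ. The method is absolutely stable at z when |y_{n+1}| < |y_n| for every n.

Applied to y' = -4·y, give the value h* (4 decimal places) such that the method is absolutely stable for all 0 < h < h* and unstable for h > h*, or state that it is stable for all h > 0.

(-1.5909,0); λ=-4 ⇒ h* = (35/22)/4 = 0.3977.

Set f=λy, z=hλ:
  k1=λy_n ⇒ h·k1=z·y_n;  k2=λ(1+5/7z)y_n ⇒ h·k2=z(1+5/7z)y_n
  y_{n+1}/y_n = 1 + 3/25z + 22/25z(1+5/7z) = 1 + z + 22/35z²
  Hence R(z) = 1 + z + 22/35z².

Find x<0 with |R(x)|<1.
x=-0.56: |R|=0.6371
R=1: x+22/35x²=0 ⇒ x=−35/22=-1.5909; min R=1−1/(4·22/35)=0.6023>−1
Confirm numerically:
  x=-0.956: |R|=0.61847 <1
  x=-0.876: |R|=0.60635 <1
  x=-0.674: |R|=0.61154 <1
  x=-1.910: |R|=1.38309 >1
  x=-1.652: |R|=1.06344 >1
Interval (-1.5909, 0).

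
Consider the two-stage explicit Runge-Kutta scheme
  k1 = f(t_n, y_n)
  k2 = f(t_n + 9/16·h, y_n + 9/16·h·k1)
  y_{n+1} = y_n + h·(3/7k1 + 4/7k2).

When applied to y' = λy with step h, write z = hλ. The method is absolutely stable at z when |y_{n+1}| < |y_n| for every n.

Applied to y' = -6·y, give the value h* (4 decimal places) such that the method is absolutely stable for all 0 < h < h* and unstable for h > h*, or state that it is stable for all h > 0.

(-3.1111,0); λ=-6 ⇒ h* = (28/9)/6 = 0.5185.

Test eqn y'=λy, z=hλ:
  k1=λy_n ⇒ h·k1=z·y_n;  k2=λ(1+9/16z)y_n ⇒ h·k2=z(1+9/16z)y_n
  y_{n+1}/y_n = 1 + 3/7z + 4/7z(1+9/16z) = 1 + z + 9/28z²
  R(z) = 1 + z + 9/28z².

Find x<0 with |R(x)|<1.
x=-1.15: |R|=0.2751
R=1: x+9/28x²=0 ⇒ x=−28/9=-3.1111; min R=1−1/(4·9/28)=0.2222>−1
Confirm numerically:
  x=-2.574: |R|=0.55562 <1
  x=-2.445: |R|=0.47651 <1
  x=-2.094: |R|=0.31541 <1
  x=-1.455: |R|=0.22547 <1
  x=-3.364: |R|=1.27345 >1
  x=-3.345: |R|=1.25147 >1
So |R|<1 on (-3.1111, 0).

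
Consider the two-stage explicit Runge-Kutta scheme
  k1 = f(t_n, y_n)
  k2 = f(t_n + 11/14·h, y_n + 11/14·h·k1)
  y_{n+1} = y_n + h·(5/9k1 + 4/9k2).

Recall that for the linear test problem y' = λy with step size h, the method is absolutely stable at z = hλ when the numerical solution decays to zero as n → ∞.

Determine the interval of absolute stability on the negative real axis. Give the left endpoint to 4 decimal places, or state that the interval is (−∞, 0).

Test eqn y'=λy, z=hλ:
  k1=λy_n ⇒ h·k1=z·y_n;  k2=λ(1+11/14z)y_n ⇒ h·k2=z(1+11/14z)y_n
  y_{n+1}/y_n = 1 + 5/9z + 4/9z(1+11/14z) = 1 + z + 22/63z²
  so R(z) = 1 + z + 22/63z².

Solve |R(x)|<1 on ℝ⁻.
x=-1.15: |R|=0.3118
R=1: x+22/63x²=0 ⇒ x=−63/22=-2.8636; min R=1−1/(4·22/63)=0.2841>−1
Confirm numerically:
  x=-2.747: |R|=0.88811 <1
  x=-2.640: |R|=0.79383 <1
  x=-2.612: |R|=0.77048 <1
  x=-2.572: |R|=0.73806 <1
  x=-3.243: |R|=1.42962 >1
  x=-3.219: |R|=1.39946 >1
  x=-3.063: |R|=1.21324 >1
Stable set (-2.8636, 0).

z∈(-2.8636,0).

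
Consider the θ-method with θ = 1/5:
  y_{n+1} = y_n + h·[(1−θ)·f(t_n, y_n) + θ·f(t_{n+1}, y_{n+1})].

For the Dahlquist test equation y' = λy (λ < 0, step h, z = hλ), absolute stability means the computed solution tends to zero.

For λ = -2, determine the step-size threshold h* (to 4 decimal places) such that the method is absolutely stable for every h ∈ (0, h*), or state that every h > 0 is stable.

On y'=λy, z=hλ:
  y_{n+1} = y_n + z·[4/5·y_n + 1/5·y_{n+1}] ⇒ (1 − 1/5z)y_{n+1} = (1 + 4/5z)y_n
  so R(z) = (1 + 4/5z)/(1 − 1/5z).

Solve |R(x)|<1 on ℝ⁻.
x=-1.75: |R|=0.2963
R=−1: 1+4/5x = −1+1/5x ⇒ -3/5x=2 ⇒ x=2/(-3/5)=-3.3333
Confirm numerically:
  x=-3.017: |R|=0.88163 <1
  x=-2.893: |R|=0.83264 <1
  x=-2.585: |R|=0.70402 <1
  x=-1.410: |R|=0.09984 <1
  x=-3.870: |R|=1.18151 >1
  x=-3.427: |R|=1.03335 >1
So |R|<1 on (-3.3333, 0).

(-3.3333,0); λ=-2 ⇒ h* = (10/3)/2 = 1.6667.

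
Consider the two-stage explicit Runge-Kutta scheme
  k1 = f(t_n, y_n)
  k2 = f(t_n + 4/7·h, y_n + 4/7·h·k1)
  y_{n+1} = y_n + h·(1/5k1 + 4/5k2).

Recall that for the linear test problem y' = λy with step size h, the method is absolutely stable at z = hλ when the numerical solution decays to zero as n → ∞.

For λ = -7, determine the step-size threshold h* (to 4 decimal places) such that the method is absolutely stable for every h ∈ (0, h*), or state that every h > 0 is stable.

(-2.1875,0); λ=-7 ⇒ h* = (35/16)/7 = 0.3125.

On y'=λy, z=hλ:
  k1=λy_n ⇒ h·k1=z·y_n;  k2=λ(1+4/7z)y_n ⇒ h·k2=z(1+4/7z)y_n
  y_{n+1}/y_n = 1 + 1/5z + 4/5z(1+4/7z) = 1 + z + 16/35z²
  R(z) = 1 + z + 16/35z².

Boundary: |R(x)|=1, x<0.
x=-0.65: |R|=0.5431
R=1: x+16/35x²=0 ⇒ x=−35/16=-2.1875; min R=1−1/(4·16/35)=0.4531>−1
Confirm numerically:
  x=-1.262: |R|=0.46607 <1
  x=-1.039: |R|=0.45450 <1
  x=-0.902: |R|=0.46993 <1
  x=-2.553: |R|=1.42657 >1
  x=-2.542: |R|=1.41195 >1
  x=-2.488: |R|=1.34178 >1
So |R|<1 on (-2.1875, 0).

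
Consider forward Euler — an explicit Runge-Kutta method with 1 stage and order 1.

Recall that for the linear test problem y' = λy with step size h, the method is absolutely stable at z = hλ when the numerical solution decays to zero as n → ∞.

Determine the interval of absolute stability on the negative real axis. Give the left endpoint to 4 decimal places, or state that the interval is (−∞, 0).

With y'=λy (z=hλ):
  order 1, 1-stage ⇒ R(z)=1+z
  (e.g. R(-1.17)=-0.17000, |R|=0.17000)

Solve |R(x)|<1 on ℝ⁻.
x=-1.17: |R|=0.1700
|R(-1.6)|=0.6000 |R(-1.18)|=0.1800 |R(-1.03)|=0.0300
Bisect:
  x_lo=-2.4176 |R|=1.4176  x_hi=-0.0548 |R|=0.9452
  mid=-1.23622 |R|=0.23622 →hi
  mid=-1.82691 |R|=0.82691 →hi
  mid=-2.12226 |R|=1.12226 →lo
  mid=-1.97458 |R|=0.97458 →hi
  mid=-2.04842 |R|=1.04842 →lo
  mid=-2.01150 |R|=1.01150 →lo
  mid=-1.99304 |R|=0.99304 →hi
  ...
  [-2.00011,-1.99997] ⇒ x*=-2.0000
Stable set (-2.0000, 0).

(-2.0000, 0).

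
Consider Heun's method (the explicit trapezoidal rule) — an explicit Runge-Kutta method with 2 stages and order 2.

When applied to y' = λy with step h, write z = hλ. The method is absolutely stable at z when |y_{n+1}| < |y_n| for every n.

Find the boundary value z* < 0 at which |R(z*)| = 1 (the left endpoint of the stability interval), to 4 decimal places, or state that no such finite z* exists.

left endpoint -2.0000.

Test eqn y'=λy, z=hλ:
  order 2, 2-stage ⇒ R(z)=1+z+z^2/2
  (e.g. R(-1.04)=0.50080, |R|=0.50080)

Find x<0 with |R(x)|<1.
x=-1.04: |R|=0.5008
|R(-2.05)|=1.0512 |R(-1.97)|=0.9704 |R(-1.94)|=0.9418
Bisect:
  x_lo=-2.3776 |R|=1.4488  x_hi=-0.2170 |R|=0.8066
  mid=-1.29727 |R|=0.54419 →hi
  mid=-1.83742 |R|=0.85063 →hi
  mid=-2.10749 |R|=1.11327 →lo
  mid=-1.97245 |R|=0.97283 →hi
  mid=-2.03997 |R|=1.04077 →lo
  mid=-2.00621 |R|=1.00623 →lo
  mid=-1.98933 |R|=0.98939 →hi
  ...
  [-2.00002,-1.99988] ⇒ x*=-2.0000
So |R|<1 on (-2.0000, 0).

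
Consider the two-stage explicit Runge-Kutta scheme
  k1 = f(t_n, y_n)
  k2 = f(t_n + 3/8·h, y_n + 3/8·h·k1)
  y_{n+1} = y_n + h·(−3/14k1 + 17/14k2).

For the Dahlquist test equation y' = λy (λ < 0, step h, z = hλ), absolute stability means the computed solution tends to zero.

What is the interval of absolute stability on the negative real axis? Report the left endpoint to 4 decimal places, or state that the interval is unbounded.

(-2.1961, 0).

Set f=λy, z=hλ:
  k1=λy_n ⇒ h·k1=z·y_n;  k2=λ(1+3/8z)y_n ⇒ h·k2=z(1+3/8z)y_n
  y_{n+1}/y_n = 1 − 3/14z + 17/14z(1+3/8z) = 1 + z + 51/112z²
  ⇒ R(z) = 1 + z + 51/112z².

Find x<0 with |R(x)|<1.
x=-1.2: |R|=0.4557
R=1: x+51/112x²=0 ⇒ x=−112/51=-2.1961; min R=1−1/(4·51/112)=0.4510>−1
Confirm numerically:
  x=-2.017: |R|=0.83552 <1
  x=-1.476: |R|=0.51603 <1
  x=-1.183: |R|=0.45427 <1
  x=-0.885: |R|=0.47165 <1
  x=-2.739: |R|=1.67714 >1
  x=-2.690: |R|=1.60501 >1
Stable set (-2.1961, 0).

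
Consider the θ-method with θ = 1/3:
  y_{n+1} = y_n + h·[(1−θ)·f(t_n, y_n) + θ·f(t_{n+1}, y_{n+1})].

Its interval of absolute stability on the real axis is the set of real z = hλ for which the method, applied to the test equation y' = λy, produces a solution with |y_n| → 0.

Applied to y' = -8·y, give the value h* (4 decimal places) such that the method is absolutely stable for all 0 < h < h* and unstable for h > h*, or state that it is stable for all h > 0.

(-6.0000,0); λ=-8 ⇒ h* = (6)/8 = 0.7500.

Set f=λy, z=hλ:
  y_{n+1} = y_n + z·[2/3·y_n + 1/3·y_{n+1}] ⇒ (1 − 1/3z)y_{n+1} = (1 + 2/3z)y_n
  ⇒ R(z) = (1 + 2/3z)/(1 − 1/3z).

Boundary: |R(x)|=1, x<0.
x=-0.59: |R|=0.5070
R=−1: 1+2/3x = −1+1/3x ⇒ -1/3x=2 ⇒ x=2/(-1/3)=-6.0000
Confirm numerically:
  x=-3.996: |R|=0.71355 <1
  x=-3.883: |R|=0.69243 <1
  x=-3.717: |R|=0.66012 <1
  x=-2.461: |R|=0.35195 <1
  x=-6.251: |R|=1.02713 >1
  x=-6.080: |R|=1.00881 >1
Stable set (-6.0000, 0).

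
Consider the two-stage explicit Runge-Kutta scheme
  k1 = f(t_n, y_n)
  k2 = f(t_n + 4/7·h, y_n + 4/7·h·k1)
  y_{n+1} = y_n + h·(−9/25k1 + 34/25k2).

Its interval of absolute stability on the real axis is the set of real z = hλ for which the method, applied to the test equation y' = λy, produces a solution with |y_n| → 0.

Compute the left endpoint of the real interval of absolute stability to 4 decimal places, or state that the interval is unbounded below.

z* = -1.2868.

Set f=λy, z=hλ:
  k1=λy_n ⇒ h·k1=z·y_n;  k2=λ(1+4/7z)y_n ⇒ h·k2=z(1+4/7z)y_n
  y_{n+1}/y_n = 1 − 9/25z + 34/25z(1+4/7z) = 1 + z + 136/175z²
  R(z) = 1 + z + 136/175z².

Boundary: |R(x)|=1, x<0.
x=-1.49: |R|=1.2353
R=1: x+136/175x²=0 ⇒ x=−175/136=-1.2868; min R=1−1/(4·136/175)=0.6783>−1
Confirm numerically:
  x=-1.213: |R|=0.93046 <1
  x=-0.901: |R|=0.72989 <1
  x=-0.898: |R|=0.72869 <1
  x=-0.800: |R|=0.69737 <1
  x=-1.660: |R|=1.48149 >1
  x=-1.392: |R|=1.11384 >1
Interval (-1.2868, 0).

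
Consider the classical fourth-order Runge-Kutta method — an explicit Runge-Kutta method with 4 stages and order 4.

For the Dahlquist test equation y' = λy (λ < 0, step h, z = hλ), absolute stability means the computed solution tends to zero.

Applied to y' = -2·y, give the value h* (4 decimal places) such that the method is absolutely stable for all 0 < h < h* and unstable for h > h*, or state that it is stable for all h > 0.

On y'=λy, z=hλ:
  order 4, 4-stage ⇒ R(z)=1+z+z^2/2+z^3/6+z^4/24
  (e.g. R(-0.96)=0.38873, |R|=0.38873)

Find x<0 with |R(x)|<1.
x=-0.96: |R|=0.3887
|R(-2.32)|=0.4971 |R(-2.17)|=0.4053 |R(-0.74)|=0.4788
Bisect:
  x_lo=-3.2238 |R|=1.8890  x_hi=-0.3964 |R|=0.6728
  mid=-1.81009 |R|=0.28698 →hi
  mid=-2.51694 |R|=0.66526 →hi
  mid=-2.87036 |R|=1.13602 →lo
  mid=-2.69365 |R|=0.87040 →hi
  mid=-2.78201 |R|=0.99506 →hi
  mid=-2.82619 |R|=1.06342 →lo
  mid=-2.80410 |R|=1.02872 →lo
  mid=-2.79305 |R|=1.01176 →lo
  mid=-2.78753 |R|=1.00338 →lo
  ...
  [-2.78546,-2.78529] ⇒ x*=-2.7853
Interval (-2.7853, 0).

(-2.7853,0); λ=-2 ⇒ h* = 1.3926.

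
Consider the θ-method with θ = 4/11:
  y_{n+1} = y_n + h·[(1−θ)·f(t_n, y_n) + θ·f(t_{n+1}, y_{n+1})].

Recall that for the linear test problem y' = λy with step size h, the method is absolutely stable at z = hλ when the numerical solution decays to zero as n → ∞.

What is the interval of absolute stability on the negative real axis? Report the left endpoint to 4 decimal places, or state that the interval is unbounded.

Set f=λy, z=hλ:
  y_{n+1} = y_n + z·[7/11·y_n + 4/11·y_{n+1}] ⇒ (1 − 4/11z)y_{n+1} = (1 + 7/11z)y_n
  R(z) = (1 + 7/11z)/(1 − 4/11z).

Need |R(x)|<1, x<0.
x=-1.07: |R|=0.2297
R=−1: 1+7/11x = −1+4/11x ⇒ -3/11x=2 ⇒ x=2/(-3/11)=-7.3333
Confirm numerically:
  x=-6.742: |R|=0.95328 <1
  x=-4.460: |R|=0.70111 <1
  x=-3.205: |R|=0.48006 <1
  x=-7.924: |R|=1.04150 >1
  x=-7.613: |R|=1.02024 >1
  x=-7.455: |R|=1.00894 >1
Interval (-7.3333, 0).

(-7.3333, 0).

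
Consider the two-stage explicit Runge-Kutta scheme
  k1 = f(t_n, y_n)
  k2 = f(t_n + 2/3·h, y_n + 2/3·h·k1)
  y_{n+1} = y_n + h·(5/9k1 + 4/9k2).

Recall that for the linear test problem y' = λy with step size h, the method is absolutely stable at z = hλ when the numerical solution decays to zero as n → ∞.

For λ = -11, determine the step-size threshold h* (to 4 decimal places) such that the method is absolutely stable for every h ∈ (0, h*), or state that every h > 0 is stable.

Set f=λy, z=hλ:
  k1=λy_n ⇒ h·k1=z·y_n;  k2=λ(1+2/3z)y_n ⇒ h·k2=z(1+2/3z)y_n
  y_{n+1}/y_n = 1 + 5/9z + 4/9z(1+2/3z) = 1 + z + 8/27z²
  Hence R(z) = 1 + z + 8/27z².

Boundary: |R(x)|=1, x<0.
x=-1.14: |R|=0.2451
R=1: x+8/27x²=0 ⇒ x=−27/8=-3.3750; min R=1−1/(4·8/27)=0.1562>−1
Confirm numerically:
  x=-2.291: |R|=0.26416 <1
  x=-1.863: |R|=0.16538 <1
  x=-1.366: |R|=0.18688 <1
  x=-3.856: |R|=1.54955 >1
  x=-3.747: |R|=1.41300 >1
  x=-3.583: |R|=1.22082 >1
Stable set (-3.3750, 0).

(-3.3750,0); λ=-11 ⇒ h* = (27/8)/11 = 0.3068.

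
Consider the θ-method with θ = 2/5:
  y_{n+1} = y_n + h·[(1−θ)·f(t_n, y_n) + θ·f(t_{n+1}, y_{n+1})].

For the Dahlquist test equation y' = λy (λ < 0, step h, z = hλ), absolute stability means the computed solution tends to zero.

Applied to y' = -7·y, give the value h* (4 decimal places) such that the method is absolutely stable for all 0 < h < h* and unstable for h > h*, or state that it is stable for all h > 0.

Set f=λy, z=hλ:
  y_{n+1} = y_n + z·[3/5·y_n + 2/5·y_{n+1}] ⇒ (1 − 2/5z)y_{n+1} = (1 + 3/5z)y_n
  ⇒ R(z) = (1 + 3/5z)/(1 − 2/5z).

Need |R(x)|<1, x<0.
x=-0.72: |R|=0.4410
R=−1: 1+3/5x = −1+2/5x ⇒ -1/5x=2 ⇒ x=2/(-1/5)=-10.0000
Confirm numerically:
  x=-9.500: |R|=0.97917 <1
  x=-8.589: |R|=0.93638 <1
  x=-8.568: |R|=0.93531 <1
  x=-6.600: |R|=0.81319 <1
  x=-10.484: |R|=1.01864 >1
  x=-10.318: |R|=1.01240 >1
  x=-10.189: |R|=1.00745 >1
So |R|<1 on (-10.0000, 0).

(-10.0000,0); λ=-7 ⇒ h* = (10)/7 = 1.4286.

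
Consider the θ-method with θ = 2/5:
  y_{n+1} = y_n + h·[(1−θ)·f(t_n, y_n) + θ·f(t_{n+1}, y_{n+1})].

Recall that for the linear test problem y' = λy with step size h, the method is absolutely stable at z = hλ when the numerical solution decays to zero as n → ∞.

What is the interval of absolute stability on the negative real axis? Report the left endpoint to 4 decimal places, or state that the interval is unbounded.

(-10.0000, 0).

Set f=λy, z=hλ:
  y_{n+1} = y_n + z·[3/5·y_n + 2/5·y_{n+1}] ⇒ (1 − 2/5z)y_{n+1} = (1 + 3/5z)y_n
  R(z) = (1 + 3/5z)/(1 − 2/5z).

Find x<0 with |R(x)|<1.
x=-0.86: |R|=0.3601
R=−1: 1+3/5x = −1+2/5x ⇒ -1/5x=2 ⇒ x=2/(-1/5)=-10.0000
Confirm numerically:
  x=-7.860: |R|=0.89672 <1
  x=-7.839: |R|=0.89549 <1
  x=-6.866: |R|=0.83269 <1
  x=-6.317: |R|=0.79114 <1
  x=-10.530: |R|=1.02034 >1
  x=-10.281: |R|=1.01099 >1
Stable set (-10.0000, 0).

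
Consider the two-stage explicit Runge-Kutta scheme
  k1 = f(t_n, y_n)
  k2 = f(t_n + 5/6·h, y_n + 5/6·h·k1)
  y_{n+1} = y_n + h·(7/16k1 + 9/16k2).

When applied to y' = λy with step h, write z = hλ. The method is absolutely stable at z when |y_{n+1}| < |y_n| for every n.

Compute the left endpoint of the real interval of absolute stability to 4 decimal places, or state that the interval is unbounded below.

z* = -2.1333.

On y'=λy, z=hλ:
  k1=λy_n ⇒ h·k1=z·y_n;  k2=λ(1+5/6z)y_n ⇒ h·k2=z(1+5/6z)y_n
  y_{n+1}/y_n = 1 + 7/16z + 9/16z(1+5/6z) = 1 + z + 15/32z²
  so R(z) = 1 + z + 15/32z².

Boundary: |R(x)|=1, x<0.
x=-1.6: |R|=0.6000
R=1: x+15/32x²=0 ⇒ x=−32/15=-2.1333; min R=1−1/(4·15/32)=0.4667>−1
Confirm numerically:
  x=-1.860: |R|=0.76169 <1
  x=-1.593: |R|=0.59652 <1
  x=-0.887: |R|=0.48180 <1
  x=-2.562: |R|=1.51480 >1
  x=-2.553: |R|=1.50222 >1
  x=-2.308: |R|=1.18897 >1
Interval (-2.1333, 0).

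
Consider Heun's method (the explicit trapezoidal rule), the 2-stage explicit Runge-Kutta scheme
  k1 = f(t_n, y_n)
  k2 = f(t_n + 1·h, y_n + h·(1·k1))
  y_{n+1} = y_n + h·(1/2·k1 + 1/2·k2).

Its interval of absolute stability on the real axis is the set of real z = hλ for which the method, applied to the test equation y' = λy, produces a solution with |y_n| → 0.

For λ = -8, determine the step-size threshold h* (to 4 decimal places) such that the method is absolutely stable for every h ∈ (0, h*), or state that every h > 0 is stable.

Set f=λy, z=hλ:
  order 2, 2-stage ⇒ R(z)=1+z+z^2/2
  (e.g. R(-0.49)=0.63005, |R|=0.63005)

Need |R(x)|<1, x<0.
x=-0.49: |R|=0.6300
|R(-2.38)|=1.4522 |R(-1.59)|=0.6741 |R(-1.33)|=0.5544
Bisect:
  x_lo=-2.7585 |R|=2.0461  x_hi=-0.3530 |R|=0.7093
  mid=-1.55570 |R|=0.65440 →hi
  mid=-2.15708 |R|=1.16941 →lo
  mid=-1.85639 |R|=0.86670 →hi
  mid=-2.00673 |R|=1.00676 →lo
  mid=-1.93156 |R|=0.93390 →hi
  mid=-1.96915 |R|=0.96962 →hi
  mid=-1.98794 |R|=0.98801 →hi
  mid=-1.99734 |R|=0.99734 →hi
  mid=-2.00204 |R|=1.00204 →lo
  ...
  [-2.00013,-1.99998] ⇒ x*=-2.0000
So |R|<1 on (-2.0000, 0).

(-2.0000,0); λ=-8 ⇒ h* = 0.2500.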